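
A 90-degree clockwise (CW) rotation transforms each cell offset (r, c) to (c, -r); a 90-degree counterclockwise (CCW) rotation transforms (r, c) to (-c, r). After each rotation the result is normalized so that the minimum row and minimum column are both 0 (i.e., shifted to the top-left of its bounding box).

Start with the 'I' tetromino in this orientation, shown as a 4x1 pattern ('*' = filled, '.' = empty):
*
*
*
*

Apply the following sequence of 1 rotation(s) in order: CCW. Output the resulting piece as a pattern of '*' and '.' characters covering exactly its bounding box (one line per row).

Answer: ****

Derivation:
Start:
*
*
*
*
After rotation 1 (CCW):
****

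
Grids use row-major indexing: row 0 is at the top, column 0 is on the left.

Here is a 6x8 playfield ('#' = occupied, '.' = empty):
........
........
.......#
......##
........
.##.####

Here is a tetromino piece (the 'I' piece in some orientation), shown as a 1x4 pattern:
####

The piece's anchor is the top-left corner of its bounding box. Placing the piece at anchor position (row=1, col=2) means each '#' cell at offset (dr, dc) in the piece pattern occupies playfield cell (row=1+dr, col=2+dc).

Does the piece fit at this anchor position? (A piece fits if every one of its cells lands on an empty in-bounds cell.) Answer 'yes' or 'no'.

Answer: yes

Derivation:
Check each piece cell at anchor (1, 2):
  offset (0,0) -> (1,2): empty -> OK
  offset (0,1) -> (1,3): empty -> OK
  offset (0,2) -> (1,4): empty -> OK
  offset (0,3) -> (1,5): empty -> OK
All cells valid: yes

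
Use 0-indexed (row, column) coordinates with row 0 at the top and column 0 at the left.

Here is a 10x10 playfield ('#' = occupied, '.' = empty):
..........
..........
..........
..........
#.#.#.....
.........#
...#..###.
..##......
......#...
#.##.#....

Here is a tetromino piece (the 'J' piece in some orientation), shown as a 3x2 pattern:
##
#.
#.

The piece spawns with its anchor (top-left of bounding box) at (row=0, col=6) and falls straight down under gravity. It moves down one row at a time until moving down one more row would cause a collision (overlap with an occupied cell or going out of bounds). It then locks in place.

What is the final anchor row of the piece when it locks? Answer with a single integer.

Spawn at (row=0, col=6). Try each row:
  row 0: fits
  row 1: fits
  row 2: fits
  row 3: fits
  row 4: blocked -> lock at row 3

Answer: 3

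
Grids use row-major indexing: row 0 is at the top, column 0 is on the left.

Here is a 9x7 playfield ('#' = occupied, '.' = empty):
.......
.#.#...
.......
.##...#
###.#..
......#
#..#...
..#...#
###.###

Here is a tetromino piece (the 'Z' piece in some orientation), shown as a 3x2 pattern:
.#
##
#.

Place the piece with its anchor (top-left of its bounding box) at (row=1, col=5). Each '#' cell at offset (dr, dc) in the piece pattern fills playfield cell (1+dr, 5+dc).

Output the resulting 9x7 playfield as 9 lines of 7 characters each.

Fill (1+0,5+1) = (1,6)
Fill (1+1,5+0) = (2,5)
Fill (1+1,5+1) = (2,6)
Fill (1+2,5+0) = (3,5)

Answer: .......
.#.#..#
.....##
.##..##
###.#..
......#
#..#...
..#...#
###.###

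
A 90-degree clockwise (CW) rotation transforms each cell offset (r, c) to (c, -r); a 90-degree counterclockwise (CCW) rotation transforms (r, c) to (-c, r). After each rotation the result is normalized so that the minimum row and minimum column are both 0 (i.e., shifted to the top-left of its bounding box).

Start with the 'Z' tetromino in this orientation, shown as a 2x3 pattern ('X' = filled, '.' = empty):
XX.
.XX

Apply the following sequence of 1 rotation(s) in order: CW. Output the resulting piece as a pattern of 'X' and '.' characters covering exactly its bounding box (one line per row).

Answer: .X
XX
X.

Derivation:
Start:
XX.
.XX
After rotation 1 (CW):
.X
XX
X.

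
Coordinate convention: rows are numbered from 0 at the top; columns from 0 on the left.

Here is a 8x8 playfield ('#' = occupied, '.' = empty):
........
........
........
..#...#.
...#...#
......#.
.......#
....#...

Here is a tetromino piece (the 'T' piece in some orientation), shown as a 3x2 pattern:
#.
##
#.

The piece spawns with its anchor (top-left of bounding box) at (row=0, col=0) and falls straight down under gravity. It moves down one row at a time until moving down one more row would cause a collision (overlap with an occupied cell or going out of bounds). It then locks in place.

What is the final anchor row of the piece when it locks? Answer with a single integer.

Spawn at (row=0, col=0). Try each row:
  row 0: fits
  row 1: fits
  row 2: fits
  row 3: fits
  row 4: fits
  row 5: fits
  row 6: blocked -> lock at row 5

Answer: 5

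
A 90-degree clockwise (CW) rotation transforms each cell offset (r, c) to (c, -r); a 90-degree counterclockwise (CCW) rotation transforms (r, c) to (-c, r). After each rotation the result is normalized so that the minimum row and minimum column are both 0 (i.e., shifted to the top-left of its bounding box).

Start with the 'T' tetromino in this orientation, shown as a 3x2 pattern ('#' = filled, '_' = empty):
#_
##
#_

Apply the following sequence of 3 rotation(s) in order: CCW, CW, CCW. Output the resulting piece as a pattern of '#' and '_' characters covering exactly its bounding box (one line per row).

Start:
#_
##
#_
After rotation 1 (CCW):
_#_
###
After rotation 2 (CW):
#_
##
#_
After rotation 3 (CCW):
_#_
###

Answer: _#_
###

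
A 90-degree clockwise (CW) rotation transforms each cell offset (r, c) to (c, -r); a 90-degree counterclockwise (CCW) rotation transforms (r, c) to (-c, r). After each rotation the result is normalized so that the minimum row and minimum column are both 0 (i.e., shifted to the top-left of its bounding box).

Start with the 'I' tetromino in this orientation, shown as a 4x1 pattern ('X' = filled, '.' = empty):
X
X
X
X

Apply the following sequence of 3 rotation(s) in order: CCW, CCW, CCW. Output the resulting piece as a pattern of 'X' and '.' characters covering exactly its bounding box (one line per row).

Answer: XXXX

Derivation:
Start:
X
X
X
X
After rotation 1 (CCW):
XXXX
After rotation 2 (CCW):
X
X
X
X
After rotation 3 (CCW):
XXXX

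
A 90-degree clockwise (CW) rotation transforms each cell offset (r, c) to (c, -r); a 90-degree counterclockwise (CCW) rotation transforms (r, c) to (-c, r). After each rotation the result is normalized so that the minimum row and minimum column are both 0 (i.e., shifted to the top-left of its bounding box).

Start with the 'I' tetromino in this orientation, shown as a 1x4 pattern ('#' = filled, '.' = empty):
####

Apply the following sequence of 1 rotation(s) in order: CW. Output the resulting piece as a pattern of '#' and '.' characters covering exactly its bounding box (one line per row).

Answer: #
#
#
#

Derivation:
Start:
####
After rotation 1 (CW):
#
#
#
#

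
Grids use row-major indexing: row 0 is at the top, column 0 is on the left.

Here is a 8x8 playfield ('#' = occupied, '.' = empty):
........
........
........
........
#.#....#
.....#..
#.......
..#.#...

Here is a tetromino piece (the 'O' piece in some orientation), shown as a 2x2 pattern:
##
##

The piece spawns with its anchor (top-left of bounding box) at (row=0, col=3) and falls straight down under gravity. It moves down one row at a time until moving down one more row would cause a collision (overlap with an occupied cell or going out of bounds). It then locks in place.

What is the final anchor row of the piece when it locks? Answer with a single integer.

Answer: 5

Derivation:
Spawn at (row=0, col=3). Try each row:
  row 0: fits
  row 1: fits
  row 2: fits
  row 3: fits
  row 4: fits
  row 5: fits
  row 6: blocked -> lock at row 5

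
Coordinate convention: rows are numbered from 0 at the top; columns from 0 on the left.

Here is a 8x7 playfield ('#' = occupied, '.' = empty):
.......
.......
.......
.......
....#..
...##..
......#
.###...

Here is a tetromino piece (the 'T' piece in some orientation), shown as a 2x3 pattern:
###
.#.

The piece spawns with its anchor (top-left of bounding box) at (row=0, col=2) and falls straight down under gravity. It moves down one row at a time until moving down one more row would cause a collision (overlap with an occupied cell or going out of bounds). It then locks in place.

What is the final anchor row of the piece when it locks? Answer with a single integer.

Answer: 3

Derivation:
Spawn at (row=0, col=2). Try each row:
  row 0: fits
  row 1: fits
  row 2: fits
  row 3: fits
  row 4: blocked -> lock at row 3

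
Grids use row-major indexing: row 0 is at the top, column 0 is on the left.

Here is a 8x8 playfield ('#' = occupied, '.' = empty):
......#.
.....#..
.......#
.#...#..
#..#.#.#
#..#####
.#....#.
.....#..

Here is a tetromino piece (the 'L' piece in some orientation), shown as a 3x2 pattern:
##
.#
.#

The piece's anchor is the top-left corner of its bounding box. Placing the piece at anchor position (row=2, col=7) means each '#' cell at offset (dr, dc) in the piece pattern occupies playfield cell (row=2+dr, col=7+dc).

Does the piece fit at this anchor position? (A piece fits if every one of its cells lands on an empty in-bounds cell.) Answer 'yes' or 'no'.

Answer: no

Derivation:
Check each piece cell at anchor (2, 7):
  offset (0,0) -> (2,7): occupied ('#') -> FAIL
  offset (0,1) -> (2,8): out of bounds -> FAIL
  offset (1,1) -> (3,8): out of bounds -> FAIL
  offset (2,1) -> (4,8): out of bounds -> FAIL
All cells valid: no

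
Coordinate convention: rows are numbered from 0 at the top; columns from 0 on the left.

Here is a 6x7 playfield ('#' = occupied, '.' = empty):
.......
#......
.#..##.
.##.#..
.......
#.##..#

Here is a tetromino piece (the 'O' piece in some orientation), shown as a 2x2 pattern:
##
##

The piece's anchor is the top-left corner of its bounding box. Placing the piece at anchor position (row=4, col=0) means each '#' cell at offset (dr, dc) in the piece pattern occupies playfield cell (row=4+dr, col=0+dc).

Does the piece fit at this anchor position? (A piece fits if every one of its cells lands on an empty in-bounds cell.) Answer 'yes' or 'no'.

Check each piece cell at anchor (4, 0):
  offset (0,0) -> (4,0): empty -> OK
  offset (0,1) -> (4,1): empty -> OK
  offset (1,0) -> (5,0): occupied ('#') -> FAIL
  offset (1,1) -> (5,1): empty -> OK
All cells valid: no

Answer: no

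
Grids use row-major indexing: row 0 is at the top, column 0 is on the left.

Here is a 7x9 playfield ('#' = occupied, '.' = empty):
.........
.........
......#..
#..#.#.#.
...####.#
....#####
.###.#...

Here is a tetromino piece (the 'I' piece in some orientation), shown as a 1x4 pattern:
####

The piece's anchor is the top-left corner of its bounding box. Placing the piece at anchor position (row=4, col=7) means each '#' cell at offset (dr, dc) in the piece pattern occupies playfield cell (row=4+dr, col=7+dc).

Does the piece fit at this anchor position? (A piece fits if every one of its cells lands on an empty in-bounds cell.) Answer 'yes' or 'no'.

Answer: no

Derivation:
Check each piece cell at anchor (4, 7):
  offset (0,0) -> (4,7): empty -> OK
  offset (0,1) -> (4,8): occupied ('#') -> FAIL
  offset (0,2) -> (4,9): out of bounds -> FAIL
  offset (0,3) -> (4,10): out of bounds -> FAIL
All cells valid: no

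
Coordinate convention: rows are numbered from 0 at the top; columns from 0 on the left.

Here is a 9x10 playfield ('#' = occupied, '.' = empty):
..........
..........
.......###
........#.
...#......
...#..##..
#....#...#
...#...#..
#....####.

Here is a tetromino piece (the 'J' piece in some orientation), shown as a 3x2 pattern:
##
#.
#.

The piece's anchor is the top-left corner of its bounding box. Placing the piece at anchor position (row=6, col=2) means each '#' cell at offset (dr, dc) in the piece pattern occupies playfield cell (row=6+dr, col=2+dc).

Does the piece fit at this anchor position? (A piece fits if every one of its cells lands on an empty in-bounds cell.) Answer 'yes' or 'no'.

Check each piece cell at anchor (6, 2):
  offset (0,0) -> (6,2): empty -> OK
  offset (0,1) -> (6,3): empty -> OK
  offset (1,0) -> (7,2): empty -> OK
  offset (2,0) -> (8,2): empty -> OK
All cells valid: yes

Answer: yes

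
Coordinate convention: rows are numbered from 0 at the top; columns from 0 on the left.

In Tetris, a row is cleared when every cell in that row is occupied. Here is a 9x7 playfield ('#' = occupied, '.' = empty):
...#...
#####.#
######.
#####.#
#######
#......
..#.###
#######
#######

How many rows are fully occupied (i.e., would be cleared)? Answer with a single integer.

Check each row:
  row 0: 6 empty cells -> not full
  row 1: 1 empty cell -> not full
  row 2: 1 empty cell -> not full
  row 3: 1 empty cell -> not full
  row 4: 0 empty cells -> FULL (clear)
  row 5: 6 empty cells -> not full
  row 6: 3 empty cells -> not full
  row 7: 0 empty cells -> FULL (clear)
  row 8: 0 empty cells -> FULL (clear)
Total rows cleared: 3

Answer: 3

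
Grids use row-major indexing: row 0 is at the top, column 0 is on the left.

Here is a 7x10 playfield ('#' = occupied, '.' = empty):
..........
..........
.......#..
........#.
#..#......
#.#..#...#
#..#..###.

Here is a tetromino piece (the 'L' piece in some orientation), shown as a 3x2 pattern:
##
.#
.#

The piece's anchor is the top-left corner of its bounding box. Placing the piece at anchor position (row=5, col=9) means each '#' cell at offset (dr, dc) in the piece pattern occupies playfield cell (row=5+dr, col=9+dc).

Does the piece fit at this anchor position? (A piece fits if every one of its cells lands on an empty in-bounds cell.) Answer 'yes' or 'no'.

Answer: no

Derivation:
Check each piece cell at anchor (5, 9):
  offset (0,0) -> (5,9): occupied ('#') -> FAIL
  offset (0,1) -> (5,10): out of bounds -> FAIL
  offset (1,1) -> (6,10): out of bounds -> FAIL
  offset (2,1) -> (7,10): out of bounds -> FAIL
All cells valid: no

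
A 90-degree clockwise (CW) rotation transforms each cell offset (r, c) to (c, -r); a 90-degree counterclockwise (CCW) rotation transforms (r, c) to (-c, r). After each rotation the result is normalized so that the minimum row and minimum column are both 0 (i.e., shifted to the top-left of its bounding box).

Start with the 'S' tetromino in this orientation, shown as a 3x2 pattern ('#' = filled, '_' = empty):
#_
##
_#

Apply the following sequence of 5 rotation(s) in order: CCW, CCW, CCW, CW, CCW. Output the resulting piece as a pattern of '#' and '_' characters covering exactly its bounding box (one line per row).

Answer: _##
##_

Derivation:
Start:
#_
##
_#
After rotation 1 (CCW):
_##
##_
After rotation 2 (CCW):
#_
##
_#
After rotation 3 (CCW):
_##
##_
After rotation 4 (CW):
#_
##
_#
After rotation 5 (CCW):
_##
##_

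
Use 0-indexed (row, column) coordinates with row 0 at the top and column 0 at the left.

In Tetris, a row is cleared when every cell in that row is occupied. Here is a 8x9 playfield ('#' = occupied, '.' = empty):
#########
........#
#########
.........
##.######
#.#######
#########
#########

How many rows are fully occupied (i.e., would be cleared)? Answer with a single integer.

Answer: 4

Derivation:
Check each row:
  row 0: 0 empty cells -> FULL (clear)
  row 1: 8 empty cells -> not full
  row 2: 0 empty cells -> FULL (clear)
  row 3: 9 empty cells -> not full
  row 4: 1 empty cell -> not full
  row 5: 1 empty cell -> not full
  row 6: 0 empty cells -> FULL (clear)
  row 7: 0 empty cells -> FULL (clear)
Total rows cleared: 4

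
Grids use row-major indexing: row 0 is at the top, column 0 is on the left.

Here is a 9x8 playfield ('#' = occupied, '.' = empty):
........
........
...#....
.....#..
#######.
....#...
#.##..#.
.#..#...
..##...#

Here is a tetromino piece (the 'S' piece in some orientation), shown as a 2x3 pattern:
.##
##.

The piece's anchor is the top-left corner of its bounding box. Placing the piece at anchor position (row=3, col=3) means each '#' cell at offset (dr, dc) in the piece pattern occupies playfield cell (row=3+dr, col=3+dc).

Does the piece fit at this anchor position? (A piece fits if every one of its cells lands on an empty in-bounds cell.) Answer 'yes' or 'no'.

Answer: no

Derivation:
Check each piece cell at anchor (3, 3):
  offset (0,1) -> (3,4): empty -> OK
  offset (0,2) -> (3,5): occupied ('#') -> FAIL
  offset (1,0) -> (4,3): occupied ('#') -> FAIL
  offset (1,1) -> (4,4): occupied ('#') -> FAIL
All cells valid: no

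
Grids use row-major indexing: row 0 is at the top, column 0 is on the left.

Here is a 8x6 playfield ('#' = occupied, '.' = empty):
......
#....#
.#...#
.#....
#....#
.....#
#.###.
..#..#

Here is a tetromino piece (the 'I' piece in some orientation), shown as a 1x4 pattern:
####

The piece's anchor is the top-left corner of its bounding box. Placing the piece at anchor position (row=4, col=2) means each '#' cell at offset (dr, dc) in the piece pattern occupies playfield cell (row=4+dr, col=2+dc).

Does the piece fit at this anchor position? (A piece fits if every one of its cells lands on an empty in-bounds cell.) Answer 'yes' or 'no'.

Answer: no

Derivation:
Check each piece cell at anchor (4, 2):
  offset (0,0) -> (4,2): empty -> OK
  offset (0,1) -> (4,3): empty -> OK
  offset (0,2) -> (4,4): empty -> OK
  offset (0,3) -> (4,5): occupied ('#') -> FAIL
All cells valid: no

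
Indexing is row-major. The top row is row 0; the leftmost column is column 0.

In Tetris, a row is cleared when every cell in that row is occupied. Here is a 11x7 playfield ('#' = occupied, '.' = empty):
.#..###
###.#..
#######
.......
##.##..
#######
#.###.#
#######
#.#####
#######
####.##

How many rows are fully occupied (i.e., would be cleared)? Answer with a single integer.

Answer: 4

Derivation:
Check each row:
  row 0: 3 empty cells -> not full
  row 1: 3 empty cells -> not full
  row 2: 0 empty cells -> FULL (clear)
  row 3: 7 empty cells -> not full
  row 4: 3 empty cells -> not full
  row 5: 0 empty cells -> FULL (clear)
  row 6: 2 empty cells -> not full
  row 7: 0 empty cells -> FULL (clear)
  row 8: 1 empty cell -> not full
  row 9: 0 empty cells -> FULL (clear)
  row 10: 1 empty cell -> not full
Total rows cleared: 4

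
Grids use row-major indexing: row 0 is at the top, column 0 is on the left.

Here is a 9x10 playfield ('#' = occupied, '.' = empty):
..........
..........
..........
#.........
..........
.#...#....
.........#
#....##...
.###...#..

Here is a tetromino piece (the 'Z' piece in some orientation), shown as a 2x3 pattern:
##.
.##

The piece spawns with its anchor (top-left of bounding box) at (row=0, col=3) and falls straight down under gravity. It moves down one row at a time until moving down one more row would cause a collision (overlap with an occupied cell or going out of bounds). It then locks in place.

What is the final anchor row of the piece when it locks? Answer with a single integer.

Spawn at (row=0, col=3). Try each row:
  row 0: fits
  row 1: fits
  row 2: fits
  row 3: fits
  row 4: blocked -> lock at row 3

Answer: 3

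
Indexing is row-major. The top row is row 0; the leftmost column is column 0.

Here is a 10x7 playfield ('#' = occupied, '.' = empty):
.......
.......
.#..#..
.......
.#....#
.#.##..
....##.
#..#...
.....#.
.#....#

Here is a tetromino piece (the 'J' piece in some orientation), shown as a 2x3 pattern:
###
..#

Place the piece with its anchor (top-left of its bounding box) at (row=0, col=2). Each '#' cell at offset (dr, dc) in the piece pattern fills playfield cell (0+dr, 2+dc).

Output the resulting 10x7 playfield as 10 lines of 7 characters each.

Answer: ..###..
....#..
.#..#..
.......
.#....#
.#.##..
....##.
#..#...
.....#.
.#....#

Derivation:
Fill (0+0,2+0) = (0,2)
Fill (0+0,2+1) = (0,3)
Fill (0+0,2+2) = (0,4)
Fill (0+1,2+2) = (1,4)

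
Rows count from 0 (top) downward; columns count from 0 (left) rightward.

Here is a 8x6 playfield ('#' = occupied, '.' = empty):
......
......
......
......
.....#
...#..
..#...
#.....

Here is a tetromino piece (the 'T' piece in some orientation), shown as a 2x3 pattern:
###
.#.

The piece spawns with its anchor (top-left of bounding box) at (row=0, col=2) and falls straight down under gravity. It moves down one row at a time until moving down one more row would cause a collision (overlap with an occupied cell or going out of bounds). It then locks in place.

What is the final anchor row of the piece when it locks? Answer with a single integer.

Answer: 3

Derivation:
Spawn at (row=0, col=2). Try each row:
  row 0: fits
  row 1: fits
  row 2: fits
  row 3: fits
  row 4: blocked -> lock at row 3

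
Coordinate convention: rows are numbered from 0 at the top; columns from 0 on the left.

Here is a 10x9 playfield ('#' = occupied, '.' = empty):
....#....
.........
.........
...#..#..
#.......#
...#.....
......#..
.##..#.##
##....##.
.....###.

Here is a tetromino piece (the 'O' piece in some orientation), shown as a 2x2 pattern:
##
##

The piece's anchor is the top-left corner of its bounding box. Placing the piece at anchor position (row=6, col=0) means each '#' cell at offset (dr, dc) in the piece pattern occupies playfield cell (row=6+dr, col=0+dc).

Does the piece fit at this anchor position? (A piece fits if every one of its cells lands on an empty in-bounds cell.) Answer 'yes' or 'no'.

Check each piece cell at anchor (6, 0):
  offset (0,0) -> (6,0): empty -> OK
  offset (0,1) -> (6,1): empty -> OK
  offset (1,0) -> (7,0): empty -> OK
  offset (1,1) -> (7,1): occupied ('#') -> FAIL
All cells valid: no

Answer: no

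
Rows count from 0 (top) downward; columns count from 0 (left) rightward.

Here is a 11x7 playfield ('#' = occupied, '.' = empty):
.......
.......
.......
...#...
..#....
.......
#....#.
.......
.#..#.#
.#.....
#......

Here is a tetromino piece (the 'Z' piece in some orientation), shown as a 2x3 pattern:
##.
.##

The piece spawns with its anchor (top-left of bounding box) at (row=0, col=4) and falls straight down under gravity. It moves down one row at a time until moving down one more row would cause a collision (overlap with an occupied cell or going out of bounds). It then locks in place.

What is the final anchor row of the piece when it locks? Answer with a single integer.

Spawn at (row=0, col=4). Try each row:
  row 0: fits
  row 1: fits
  row 2: fits
  row 3: fits
  row 4: fits
  row 5: blocked -> lock at row 4

Answer: 4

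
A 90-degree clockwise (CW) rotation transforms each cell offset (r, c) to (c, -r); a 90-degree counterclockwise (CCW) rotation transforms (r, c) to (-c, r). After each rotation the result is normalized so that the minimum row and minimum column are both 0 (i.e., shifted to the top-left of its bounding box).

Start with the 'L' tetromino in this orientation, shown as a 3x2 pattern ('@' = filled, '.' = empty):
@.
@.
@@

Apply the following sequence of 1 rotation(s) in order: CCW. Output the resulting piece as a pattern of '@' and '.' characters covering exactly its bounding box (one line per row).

Start:
@.
@.
@@
After rotation 1 (CCW):
..@
@@@

Answer: ..@
@@@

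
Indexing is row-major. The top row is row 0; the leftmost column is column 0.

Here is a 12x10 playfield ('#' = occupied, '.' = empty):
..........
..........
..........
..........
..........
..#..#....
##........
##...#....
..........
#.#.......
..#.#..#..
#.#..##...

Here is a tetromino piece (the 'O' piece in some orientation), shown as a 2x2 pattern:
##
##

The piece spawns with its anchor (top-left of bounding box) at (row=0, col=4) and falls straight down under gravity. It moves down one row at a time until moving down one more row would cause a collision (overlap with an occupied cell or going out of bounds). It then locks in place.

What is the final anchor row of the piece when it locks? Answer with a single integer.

Spawn at (row=0, col=4). Try each row:
  row 0: fits
  row 1: fits
  row 2: fits
  row 3: fits
  row 4: blocked -> lock at row 3

Answer: 3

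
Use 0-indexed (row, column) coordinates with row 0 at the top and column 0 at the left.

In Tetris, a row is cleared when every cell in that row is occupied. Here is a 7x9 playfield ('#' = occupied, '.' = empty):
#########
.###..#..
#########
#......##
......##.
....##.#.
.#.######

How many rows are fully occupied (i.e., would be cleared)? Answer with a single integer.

Check each row:
  row 0: 0 empty cells -> FULL (clear)
  row 1: 5 empty cells -> not full
  row 2: 0 empty cells -> FULL (clear)
  row 3: 6 empty cells -> not full
  row 4: 7 empty cells -> not full
  row 5: 6 empty cells -> not full
  row 6: 2 empty cells -> not full
Total rows cleared: 2

Answer: 2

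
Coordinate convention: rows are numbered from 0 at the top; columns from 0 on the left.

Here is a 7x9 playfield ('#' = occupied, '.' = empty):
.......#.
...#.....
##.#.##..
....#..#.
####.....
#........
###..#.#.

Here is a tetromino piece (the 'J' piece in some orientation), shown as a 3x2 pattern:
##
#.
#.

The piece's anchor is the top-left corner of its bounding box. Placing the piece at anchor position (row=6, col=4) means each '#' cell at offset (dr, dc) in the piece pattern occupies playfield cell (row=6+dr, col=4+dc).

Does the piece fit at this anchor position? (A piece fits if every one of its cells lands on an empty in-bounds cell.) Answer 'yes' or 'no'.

Answer: no

Derivation:
Check each piece cell at anchor (6, 4):
  offset (0,0) -> (6,4): empty -> OK
  offset (0,1) -> (6,5): occupied ('#') -> FAIL
  offset (1,0) -> (7,4): out of bounds -> FAIL
  offset (2,0) -> (8,4): out of bounds -> FAIL
All cells valid: no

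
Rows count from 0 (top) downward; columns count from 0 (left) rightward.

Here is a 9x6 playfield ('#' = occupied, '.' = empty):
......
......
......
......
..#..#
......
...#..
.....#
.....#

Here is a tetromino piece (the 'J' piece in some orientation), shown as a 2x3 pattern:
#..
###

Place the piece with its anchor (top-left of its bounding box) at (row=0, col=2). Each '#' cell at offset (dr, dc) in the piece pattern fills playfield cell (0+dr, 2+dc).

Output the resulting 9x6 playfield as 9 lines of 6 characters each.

Answer: ..#...
..###.
......
......
..#..#
......
...#..
.....#
.....#

Derivation:
Fill (0+0,2+0) = (0,2)
Fill (0+1,2+0) = (1,2)
Fill (0+1,2+1) = (1,3)
Fill (0+1,2+2) = (1,4)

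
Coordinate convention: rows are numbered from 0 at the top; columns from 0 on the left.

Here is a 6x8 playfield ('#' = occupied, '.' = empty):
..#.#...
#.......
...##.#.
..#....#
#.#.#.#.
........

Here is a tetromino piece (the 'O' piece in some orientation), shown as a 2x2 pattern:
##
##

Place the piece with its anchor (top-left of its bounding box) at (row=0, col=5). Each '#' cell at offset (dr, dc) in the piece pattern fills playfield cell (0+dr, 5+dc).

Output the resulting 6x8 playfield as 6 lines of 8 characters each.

Answer: ..#.###.
#....##.
...##.#.
..#....#
#.#.#.#.
........

Derivation:
Fill (0+0,5+0) = (0,5)
Fill (0+0,5+1) = (0,6)
Fill (0+1,5+0) = (1,5)
Fill (0+1,5+1) = (1,6)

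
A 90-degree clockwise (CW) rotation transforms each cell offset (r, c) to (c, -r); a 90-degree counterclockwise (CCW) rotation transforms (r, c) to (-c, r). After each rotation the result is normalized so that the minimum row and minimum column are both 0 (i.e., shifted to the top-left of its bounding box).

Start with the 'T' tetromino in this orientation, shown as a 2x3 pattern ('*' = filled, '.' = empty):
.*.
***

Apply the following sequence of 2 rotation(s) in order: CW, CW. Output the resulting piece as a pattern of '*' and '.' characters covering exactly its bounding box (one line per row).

Answer: ***
.*.

Derivation:
Start:
.*.
***
After rotation 1 (CW):
*.
**
*.
After rotation 2 (CW):
***
.*.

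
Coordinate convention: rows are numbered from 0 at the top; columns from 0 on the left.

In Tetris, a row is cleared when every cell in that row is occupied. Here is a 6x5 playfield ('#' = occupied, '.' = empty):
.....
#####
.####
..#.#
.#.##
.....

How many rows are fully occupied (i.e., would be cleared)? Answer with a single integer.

Answer: 1

Derivation:
Check each row:
  row 0: 5 empty cells -> not full
  row 1: 0 empty cells -> FULL (clear)
  row 2: 1 empty cell -> not full
  row 3: 3 empty cells -> not full
  row 4: 2 empty cells -> not full
  row 5: 5 empty cells -> not full
Total rows cleared: 1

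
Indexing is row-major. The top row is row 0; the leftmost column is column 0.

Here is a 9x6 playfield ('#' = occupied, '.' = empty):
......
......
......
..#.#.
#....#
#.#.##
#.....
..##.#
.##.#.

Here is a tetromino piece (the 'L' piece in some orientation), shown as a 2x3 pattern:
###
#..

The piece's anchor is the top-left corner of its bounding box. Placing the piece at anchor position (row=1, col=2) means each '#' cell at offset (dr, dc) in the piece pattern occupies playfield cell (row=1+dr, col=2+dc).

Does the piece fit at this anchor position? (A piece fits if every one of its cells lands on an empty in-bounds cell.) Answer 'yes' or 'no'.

Answer: yes

Derivation:
Check each piece cell at anchor (1, 2):
  offset (0,0) -> (1,2): empty -> OK
  offset (0,1) -> (1,3): empty -> OK
  offset (0,2) -> (1,4): empty -> OK
  offset (1,0) -> (2,2): empty -> OK
All cells valid: yes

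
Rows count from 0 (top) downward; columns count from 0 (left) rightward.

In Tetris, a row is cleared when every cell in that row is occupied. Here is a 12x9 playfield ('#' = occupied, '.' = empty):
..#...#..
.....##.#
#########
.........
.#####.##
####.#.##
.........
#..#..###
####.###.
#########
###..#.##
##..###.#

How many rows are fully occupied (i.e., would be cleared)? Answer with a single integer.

Check each row:
  row 0: 7 empty cells -> not full
  row 1: 6 empty cells -> not full
  row 2: 0 empty cells -> FULL (clear)
  row 3: 9 empty cells -> not full
  row 4: 2 empty cells -> not full
  row 5: 2 empty cells -> not full
  row 6: 9 empty cells -> not full
  row 7: 4 empty cells -> not full
  row 8: 2 empty cells -> not full
  row 9: 0 empty cells -> FULL (clear)
  row 10: 3 empty cells -> not full
  row 11: 3 empty cells -> not full
Total rows cleared: 2

Answer: 2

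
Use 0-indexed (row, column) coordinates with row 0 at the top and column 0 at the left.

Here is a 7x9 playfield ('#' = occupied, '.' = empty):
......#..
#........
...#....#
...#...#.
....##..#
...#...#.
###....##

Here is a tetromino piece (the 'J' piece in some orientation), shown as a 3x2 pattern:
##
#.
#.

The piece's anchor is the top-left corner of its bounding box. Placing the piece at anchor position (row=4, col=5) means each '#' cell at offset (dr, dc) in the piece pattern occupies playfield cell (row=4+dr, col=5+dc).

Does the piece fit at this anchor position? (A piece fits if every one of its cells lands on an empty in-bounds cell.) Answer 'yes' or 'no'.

Check each piece cell at anchor (4, 5):
  offset (0,0) -> (4,5): occupied ('#') -> FAIL
  offset (0,1) -> (4,6): empty -> OK
  offset (1,0) -> (5,5): empty -> OK
  offset (2,0) -> (6,5): empty -> OK
All cells valid: no

Answer: no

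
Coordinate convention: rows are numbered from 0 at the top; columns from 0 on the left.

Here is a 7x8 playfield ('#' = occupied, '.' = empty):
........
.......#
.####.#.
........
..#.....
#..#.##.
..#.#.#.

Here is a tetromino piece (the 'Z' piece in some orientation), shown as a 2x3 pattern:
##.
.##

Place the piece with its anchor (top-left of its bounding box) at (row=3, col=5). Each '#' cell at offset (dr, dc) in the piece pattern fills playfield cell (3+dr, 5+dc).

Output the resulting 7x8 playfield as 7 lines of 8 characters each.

Fill (3+0,5+0) = (3,5)
Fill (3+0,5+1) = (3,6)
Fill (3+1,5+1) = (4,6)
Fill (3+1,5+2) = (4,7)

Answer: ........
.......#
.####.#.
.....##.
..#...##
#..#.##.
..#.#.#.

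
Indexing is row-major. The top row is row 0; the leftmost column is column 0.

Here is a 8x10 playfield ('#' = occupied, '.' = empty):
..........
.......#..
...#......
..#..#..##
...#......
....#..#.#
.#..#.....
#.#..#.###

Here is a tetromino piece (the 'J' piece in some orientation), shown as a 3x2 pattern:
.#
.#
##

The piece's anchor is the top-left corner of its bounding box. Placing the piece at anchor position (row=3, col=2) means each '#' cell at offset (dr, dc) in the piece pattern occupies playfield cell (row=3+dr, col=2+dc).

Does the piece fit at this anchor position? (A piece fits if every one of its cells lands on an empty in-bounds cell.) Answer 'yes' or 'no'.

Answer: no

Derivation:
Check each piece cell at anchor (3, 2):
  offset (0,1) -> (3,3): empty -> OK
  offset (1,1) -> (4,3): occupied ('#') -> FAIL
  offset (2,0) -> (5,2): empty -> OK
  offset (2,1) -> (5,3): empty -> OK
All cells valid: no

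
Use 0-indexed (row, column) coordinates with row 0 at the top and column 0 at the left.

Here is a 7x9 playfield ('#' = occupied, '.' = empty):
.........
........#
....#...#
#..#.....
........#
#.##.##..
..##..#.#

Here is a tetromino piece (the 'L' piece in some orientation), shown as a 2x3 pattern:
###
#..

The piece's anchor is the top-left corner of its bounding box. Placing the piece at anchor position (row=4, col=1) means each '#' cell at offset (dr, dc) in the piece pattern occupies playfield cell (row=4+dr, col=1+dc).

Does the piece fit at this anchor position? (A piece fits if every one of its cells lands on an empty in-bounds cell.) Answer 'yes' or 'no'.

Check each piece cell at anchor (4, 1):
  offset (0,0) -> (4,1): empty -> OK
  offset (0,1) -> (4,2): empty -> OK
  offset (0,2) -> (4,3): empty -> OK
  offset (1,0) -> (5,1): empty -> OK
All cells valid: yes

Answer: yes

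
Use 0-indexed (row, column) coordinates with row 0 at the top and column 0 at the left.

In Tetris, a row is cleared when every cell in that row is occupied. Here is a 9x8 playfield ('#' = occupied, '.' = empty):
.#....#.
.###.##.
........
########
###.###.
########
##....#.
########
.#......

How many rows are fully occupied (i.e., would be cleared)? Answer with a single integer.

Check each row:
  row 0: 6 empty cells -> not full
  row 1: 3 empty cells -> not full
  row 2: 8 empty cells -> not full
  row 3: 0 empty cells -> FULL (clear)
  row 4: 2 empty cells -> not full
  row 5: 0 empty cells -> FULL (clear)
  row 6: 5 empty cells -> not full
  row 7: 0 empty cells -> FULL (clear)
  row 8: 7 empty cells -> not full
Total rows cleared: 3

Answer: 3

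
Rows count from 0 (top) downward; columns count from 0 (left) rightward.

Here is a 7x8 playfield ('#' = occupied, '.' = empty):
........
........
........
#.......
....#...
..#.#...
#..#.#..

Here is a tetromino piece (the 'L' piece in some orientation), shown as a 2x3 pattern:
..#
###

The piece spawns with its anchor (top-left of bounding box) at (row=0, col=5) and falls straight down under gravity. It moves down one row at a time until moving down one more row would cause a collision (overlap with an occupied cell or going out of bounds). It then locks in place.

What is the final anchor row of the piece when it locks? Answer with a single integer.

Spawn at (row=0, col=5). Try each row:
  row 0: fits
  row 1: fits
  row 2: fits
  row 3: fits
  row 4: fits
  row 5: blocked -> lock at row 4

Answer: 4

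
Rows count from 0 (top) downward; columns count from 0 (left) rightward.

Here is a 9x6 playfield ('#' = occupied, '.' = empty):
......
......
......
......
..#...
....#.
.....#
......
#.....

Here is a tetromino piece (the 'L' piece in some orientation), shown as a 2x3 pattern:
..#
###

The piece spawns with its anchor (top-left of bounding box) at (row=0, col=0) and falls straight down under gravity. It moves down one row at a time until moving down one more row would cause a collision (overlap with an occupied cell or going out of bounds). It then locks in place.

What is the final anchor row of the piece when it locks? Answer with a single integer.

Spawn at (row=0, col=0). Try each row:
  row 0: fits
  row 1: fits
  row 2: fits
  row 3: blocked -> lock at row 2

Answer: 2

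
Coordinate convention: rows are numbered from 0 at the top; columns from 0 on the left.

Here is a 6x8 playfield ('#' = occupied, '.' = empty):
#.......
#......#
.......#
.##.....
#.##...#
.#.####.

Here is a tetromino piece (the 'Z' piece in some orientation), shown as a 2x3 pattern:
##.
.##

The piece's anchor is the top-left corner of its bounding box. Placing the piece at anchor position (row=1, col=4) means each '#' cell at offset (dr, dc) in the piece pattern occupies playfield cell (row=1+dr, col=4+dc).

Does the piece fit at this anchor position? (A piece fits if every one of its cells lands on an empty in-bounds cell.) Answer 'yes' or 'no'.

Check each piece cell at anchor (1, 4):
  offset (0,0) -> (1,4): empty -> OK
  offset (0,1) -> (1,5): empty -> OK
  offset (1,1) -> (2,5): empty -> OK
  offset (1,2) -> (2,6): empty -> OK
All cells valid: yes

Answer: yes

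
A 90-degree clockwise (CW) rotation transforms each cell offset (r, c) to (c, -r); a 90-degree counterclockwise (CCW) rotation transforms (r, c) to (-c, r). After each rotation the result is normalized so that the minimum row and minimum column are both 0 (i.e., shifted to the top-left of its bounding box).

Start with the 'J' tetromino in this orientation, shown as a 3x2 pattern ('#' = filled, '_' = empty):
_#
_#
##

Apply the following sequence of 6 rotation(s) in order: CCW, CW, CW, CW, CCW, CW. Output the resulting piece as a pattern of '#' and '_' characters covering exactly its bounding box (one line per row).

Answer: ##
#_
#_

Derivation:
Start:
_#
_#
##
After rotation 1 (CCW):
###
__#
After rotation 2 (CW):
_#
_#
##
After rotation 3 (CW):
#__
###
After rotation 4 (CW):
##
#_
#_
After rotation 5 (CCW):
#__
###
After rotation 6 (CW):
##
#_
#_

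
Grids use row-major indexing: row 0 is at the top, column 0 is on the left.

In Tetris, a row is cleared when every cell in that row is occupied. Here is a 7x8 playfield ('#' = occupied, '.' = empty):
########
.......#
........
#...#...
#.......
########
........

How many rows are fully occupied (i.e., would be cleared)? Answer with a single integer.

Answer: 2

Derivation:
Check each row:
  row 0: 0 empty cells -> FULL (clear)
  row 1: 7 empty cells -> not full
  row 2: 8 empty cells -> not full
  row 3: 6 empty cells -> not full
  row 4: 7 empty cells -> not full
  row 5: 0 empty cells -> FULL (clear)
  row 6: 8 empty cells -> not full
Total rows cleared: 2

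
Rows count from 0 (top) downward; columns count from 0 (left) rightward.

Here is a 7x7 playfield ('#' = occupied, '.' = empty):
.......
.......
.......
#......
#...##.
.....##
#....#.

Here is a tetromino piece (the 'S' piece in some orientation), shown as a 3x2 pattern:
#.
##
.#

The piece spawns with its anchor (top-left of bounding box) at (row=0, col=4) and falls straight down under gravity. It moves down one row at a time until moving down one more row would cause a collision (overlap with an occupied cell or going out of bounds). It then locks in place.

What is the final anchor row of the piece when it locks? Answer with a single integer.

Answer: 1

Derivation:
Spawn at (row=0, col=4). Try each row:
  row 0: fits
  row 1: fits
  row 2: blocked -> lock at row 1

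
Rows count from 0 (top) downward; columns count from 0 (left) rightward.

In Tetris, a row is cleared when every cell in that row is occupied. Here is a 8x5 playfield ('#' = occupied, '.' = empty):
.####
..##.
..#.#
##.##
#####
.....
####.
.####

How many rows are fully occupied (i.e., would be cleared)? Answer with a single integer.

Answer: 1

Derivation:
Check each row:
  row 0: 1 empty cell -> not full
  row 1: 3 empty cells -> not full
  row 2: 3 empty cells -> not full
  row 3: 1 empty cell -> not full
  row 4: 0 empty cells -> FULL (clear)
  row 5: 5 empty cells -> not full
  row 6: 1 empty cell -> not full
  row 7: 1 empty cell -> not full
Total rows cleared: 1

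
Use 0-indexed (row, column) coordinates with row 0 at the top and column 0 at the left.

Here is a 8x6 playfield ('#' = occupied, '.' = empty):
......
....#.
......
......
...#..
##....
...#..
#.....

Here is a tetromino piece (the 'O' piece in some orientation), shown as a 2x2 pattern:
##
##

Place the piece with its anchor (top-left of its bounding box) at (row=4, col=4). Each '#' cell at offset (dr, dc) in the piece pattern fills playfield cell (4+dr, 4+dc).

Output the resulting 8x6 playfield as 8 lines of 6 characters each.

Answer: ......
....#.
......
......
...###
##..##
...#..
#.....

Derivation:
Fill (4+0,4+0) = (4,4)
Fill (4+0,4+1) = (4,5)
Fill (4+1,4+0) = (5,4)
Fill (4+1,4+1) = (5,5)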